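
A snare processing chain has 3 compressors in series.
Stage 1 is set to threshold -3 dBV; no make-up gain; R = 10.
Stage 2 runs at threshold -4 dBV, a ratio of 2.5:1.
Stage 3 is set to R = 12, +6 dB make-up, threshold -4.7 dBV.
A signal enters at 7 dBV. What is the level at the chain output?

1.425 dBV

Stage 1: overshoot 10 dB → 10/10 = 1 dB → -2 dBV.
Stage 2: -2 dBV is 2 dB over -4 dBV; at 2.5:1 that becomes 0.8 dB over, giving -3.2 dBV.
Stage 3: -3.2 dBV is 1.5 dB over -4.7 dBV; at 12:1 that becomes 0.125 dB over, giving -4.575 dBV; +6 dB make-up → 1.425 dBV.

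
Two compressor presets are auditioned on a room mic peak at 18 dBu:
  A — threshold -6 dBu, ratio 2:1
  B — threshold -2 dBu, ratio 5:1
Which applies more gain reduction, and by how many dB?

B, by 4 dB

A: 24 dB over, compressed to 12 dB over, so 12 dB of GR.
B: 20 dB over, compressed to 4 dB over, so 16 dB of GR.
Difference: 4 dB in favour of B.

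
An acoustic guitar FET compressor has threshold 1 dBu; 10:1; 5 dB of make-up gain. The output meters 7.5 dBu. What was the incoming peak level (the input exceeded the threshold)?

Remove make-up: 7.5 − 5 = 2.5 dBu.
That's 1.5 dB above the 1 dBu threshold.
Before 10:1 compression the overshoot was 1.5 × 10 = 15 dB, so input = 1 + 15 = 16 dBu.

16 dBu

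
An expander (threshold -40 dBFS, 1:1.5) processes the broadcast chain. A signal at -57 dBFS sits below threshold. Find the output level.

-65.5 dBFS

Below threshold, a 1:1.5 expander applies gain = (1.5−1)×(T − x) of attenuation.
(1.5−1) × 17 = 8.5 dB, so output = -57 − 8.5 = -65.5 dBFS.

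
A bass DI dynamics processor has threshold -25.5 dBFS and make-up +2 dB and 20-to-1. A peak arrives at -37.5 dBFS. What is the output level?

-35.5 dBFS

-37.5 dBFS is 12 dB below the -25.5 dBFS threshold, so no gain reduction is applied.
Make-up gain adds 2 dB: -37.5 + 2 = -35.5 dBFS.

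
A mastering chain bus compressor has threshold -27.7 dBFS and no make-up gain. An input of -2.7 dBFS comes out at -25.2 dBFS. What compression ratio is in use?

10:1

Input overshoot = -2.7 − (-27.7) = 25 dB; output overshoot = -25.2 − (-27.7) = 2.5 dB.
Ratio = 25 / 2.5 = 10.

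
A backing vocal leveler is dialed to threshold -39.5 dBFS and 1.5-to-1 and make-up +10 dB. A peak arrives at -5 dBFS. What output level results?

The input is 34.5 dB above the -39.5 dBFS threshold.
The 34.5 dB excess becomes 23 dB after 1.5:1 reduction.
So the level is -39.5 + 23 = -16.5 dBFS; make-up adds 10 dB, giving -6.5 dBFS.

-6.5 dBFS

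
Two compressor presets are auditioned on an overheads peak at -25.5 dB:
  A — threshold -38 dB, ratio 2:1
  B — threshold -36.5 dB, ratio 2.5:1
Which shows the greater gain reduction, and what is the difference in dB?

A: overshoot 12.5 dB → output overshoot 6.25 dB → GR 6.25 dB.
B: overshoot 11 dB → output overshoot 4.4 dB → GR 6.6 dB.
B reduces 0.35 dB more.

B, by 0.35 dB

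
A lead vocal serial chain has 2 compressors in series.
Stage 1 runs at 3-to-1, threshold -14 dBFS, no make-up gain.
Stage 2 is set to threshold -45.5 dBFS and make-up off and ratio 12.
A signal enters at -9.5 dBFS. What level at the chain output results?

-42.75 dBFS

Stage 1: -9.5 dBFS is 4.5 dB over -14 dBFS; at 3:1 that becomes 1.5 dB over, giving -12.5 dBFS.
Stage 2: overshoot 33 dB → 33/12 = 2.75 dB → -42.75 dBFS.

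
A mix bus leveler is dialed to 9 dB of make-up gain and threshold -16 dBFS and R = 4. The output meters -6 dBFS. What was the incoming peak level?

-12 dBFS

Before make-up, the level was -6 − 9 = -15 dBFS.
That's 1 dB above the -16 dBFS threshold.
Undo the ratio: input overshoot = 1 × 4 = 4 dB, giving input = -12 dBFS.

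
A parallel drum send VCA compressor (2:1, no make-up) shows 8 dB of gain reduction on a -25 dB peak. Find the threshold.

-41 dB

Input is 16 dB above T (since output overshoot × R = input overshoot: (-33 − T)·2 = -25 − T gives T = -41 dB).
Check: -41 + (-25 − (-41))/2 = -41 + 8 = -33 dB. ✓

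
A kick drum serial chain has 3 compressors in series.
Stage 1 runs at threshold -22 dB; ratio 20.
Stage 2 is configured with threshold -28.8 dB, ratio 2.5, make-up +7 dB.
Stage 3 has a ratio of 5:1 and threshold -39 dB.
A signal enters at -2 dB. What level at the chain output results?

-34.936 dB

Stage 1: 20 dB above -22 dB, reduced 20:1 to 1 dB above → -21 dB.
Stage 2: -21 dB is 7.8 dB over -28.8 dB; at 2.5:1 that becomes 3.12 dB over, giving -25.68 dB; +7 dB make-up → -18.68 dB.
Stage 3: -18.68 dB is 20.32 dB over -39 dB; at 5:1 that becomes 4.064 dB over, giving -34.936 dB.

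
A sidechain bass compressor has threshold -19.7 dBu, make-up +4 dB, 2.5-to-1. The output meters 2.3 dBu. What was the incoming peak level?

Stripping the +4 dB make-up gives -1.7 dBu at the gain stage.
The compressed level sits -1.7 − (-19.7) = 18 dB over threshold.
Input overshoot = R × output overshoot = 45 dB → input = -19.7 + 45 = 25.3 dBu.

25.3 dBu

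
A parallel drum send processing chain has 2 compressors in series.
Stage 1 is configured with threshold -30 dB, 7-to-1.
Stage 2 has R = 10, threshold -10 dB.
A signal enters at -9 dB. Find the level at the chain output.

-27 dB

Stage 1: overshoot 21 dB → 21/7 = 3 dB → -27 dB.
Stage 2: -27 dB is at or below the -10 dB threshold — no compression; output -27 dB.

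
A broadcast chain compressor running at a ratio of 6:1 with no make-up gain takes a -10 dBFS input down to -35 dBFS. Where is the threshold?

Let T be the threshold. Output overshoot = (input overshoot)/R, so -35 − T = (-10 − T)/6.
6·(-35 − T) = -10 − T → 5·T = -210 − (-10) = -200.
T = -200/5 = -40 dBFS.

-40 dBFS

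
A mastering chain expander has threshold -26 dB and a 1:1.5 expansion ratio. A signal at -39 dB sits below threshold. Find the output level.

The input is 13 dB below the -26 dB threshold.
A 1:1.5 expander multiplies undershoot by 1.5: 13 × 1.5 = 19.5 dB below threshold.
Output = -26 − 19.5 = -45.5 dB.

-45.5 dB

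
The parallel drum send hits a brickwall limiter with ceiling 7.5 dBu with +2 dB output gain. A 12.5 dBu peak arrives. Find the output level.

9.5 dBu

At ∞:1, everything above 7.5 dBu is held at the ceiling.
Output gain then adds 2 dB: 7.5 + 2 = 9.5 dBu.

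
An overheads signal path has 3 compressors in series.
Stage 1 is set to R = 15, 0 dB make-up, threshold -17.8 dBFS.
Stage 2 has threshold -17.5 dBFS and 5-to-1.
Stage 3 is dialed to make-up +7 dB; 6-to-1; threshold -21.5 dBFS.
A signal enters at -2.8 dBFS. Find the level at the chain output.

Stage 1: 15 dB above -17.8 dBFS, reduced 15:1 to 1 dB above → -16.8 dBFS.
Stage 2: 0.7 dB above -17.5 dBFS, reduced 5:1 to 0.14 dB above → -17.36 dBFS.
Stage 3: -17.36 dBFS is 4.14 dB over -21.5 dBFS; at 6:1 that becomes 0.69 dB over, giving -20.81 dBFS; +7 dB make-up → -13.81 dBFS.

-13.81 dBFS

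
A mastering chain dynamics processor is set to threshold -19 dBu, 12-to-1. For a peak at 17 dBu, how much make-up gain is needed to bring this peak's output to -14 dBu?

Overshoot 36 dB → 36/12 = 3 dB after compression, so the compressed level is -19 + 3 = -16 dBu.
Make-up = target − compressed = -14 − (-16) = 2 dB.

2 dB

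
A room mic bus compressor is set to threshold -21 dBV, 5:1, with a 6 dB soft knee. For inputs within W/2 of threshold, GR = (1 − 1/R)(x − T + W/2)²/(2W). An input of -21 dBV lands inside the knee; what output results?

-21.6 dBV

x − T + W/2 = -21 − (-21) + 3 = 3.
GR = (1 − 1/5) × 3² / 12 = 0.8 × 9 / 12 = 0.6 dB.
Output = -21 − 0.6 = -21.6 dBV.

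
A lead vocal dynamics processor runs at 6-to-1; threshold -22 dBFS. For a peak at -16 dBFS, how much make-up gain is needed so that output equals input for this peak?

Overshoot 6 dB → 6/6 = 1 dB after compression, so the compressed level is -22 + 1 = -21 dBFS.
Make-up = target − compressed = -16 − (-21) = 5 dB.

5 dB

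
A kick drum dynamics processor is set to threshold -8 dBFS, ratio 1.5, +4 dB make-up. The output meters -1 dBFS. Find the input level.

Before make-up, the level was -1 − 4 = -5 dBFS.
The compressed level sits -5 − (-8) = 3 dB over threshold.
Input overshoot = R × output overshoot = 4.5 dB → input = -8 + 4.5 = -3.5 dBFS.

-3.5 dBFS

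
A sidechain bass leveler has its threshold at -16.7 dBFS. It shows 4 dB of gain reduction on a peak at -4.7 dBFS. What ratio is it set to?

Input overshoot = -4.7 − (-16.7) = 12 dB.
Output overshoot = 12 − 4 = 8 dB.
Ratio = input overshoot / output overshoot = 12 / 8 = 1.5.

1.5:1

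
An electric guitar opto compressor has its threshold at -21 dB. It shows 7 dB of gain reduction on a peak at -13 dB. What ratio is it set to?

Input overshoot = -13 − (-21) = 8 dB.
Output overshoot = 8 − 7 = 1 dB.
Ratio = input overshoot / output overshoot = 8 / 1 = 8.

8:1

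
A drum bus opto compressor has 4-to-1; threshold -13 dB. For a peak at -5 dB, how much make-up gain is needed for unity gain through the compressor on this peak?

6 dB

Without make-up, output = threshold + overshoot/4 = -13 + 2 = -11 dB.
Gap to target: 6 dB.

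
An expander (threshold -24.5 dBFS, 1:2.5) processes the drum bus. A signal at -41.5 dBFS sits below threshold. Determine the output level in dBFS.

Undershoot = (-24.5) − (-41.5) = 17 dB.
At 1:2.5, that expands to 42.5 dB under threshold.
Output = -24.5 − 42.5 = -67 dBFS.

-67 dBFS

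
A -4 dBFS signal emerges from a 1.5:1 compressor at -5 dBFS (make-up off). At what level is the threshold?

-7 dBFS

Let T be the threshold. Output overshoot = (input overshoot)/R, so -5 − T = (-4 − T)/1.5.
1.5·(-5 − T) = -4 − T → 0.5·T = -7.5 − (-4) = -3.5.
T = -3.5/0.5 = -7 dBFS.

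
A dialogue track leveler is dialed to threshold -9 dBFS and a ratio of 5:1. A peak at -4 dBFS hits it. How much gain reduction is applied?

Overshoot = -4 − (-9) = 5 dB.
After 5:1 compression the overshoot becomes 5/5 = 1 dB.
GR = overshoot in − overshoot out = 5 − 1 = 4 dB.

4 dB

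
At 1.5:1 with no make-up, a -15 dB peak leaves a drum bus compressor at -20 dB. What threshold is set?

-30 dB

Input is 15 dB above T (since output overshoot × R = input overshoot: (-20 − T)·1.5 = -15 − T gives T = -30 dB).
Check: -30 + (-15 − (-30))/1.5 = -30 + 10 = -20 dB. ✓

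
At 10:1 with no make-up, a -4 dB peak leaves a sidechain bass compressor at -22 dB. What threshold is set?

Let T be the threshold. Output overshoot = (input overshoot)/R, so -22 − T = (-4 − T)/10.
10·(-22 − T) = -4 − T → 9·T = -220 − (-4) = -216.
T = -216/9 = -24 dB.

-24 dB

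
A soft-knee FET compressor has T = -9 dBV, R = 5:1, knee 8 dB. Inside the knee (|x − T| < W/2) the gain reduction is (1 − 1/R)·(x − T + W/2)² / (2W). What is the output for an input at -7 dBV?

x − T + W/2 = -7 − (-9) + 4 = 6.
GR = (1 − 1/5) × 6² / 16 = 0.8 × 36 / 16 = 1.8 dB.
Output = -7 − 1.8 = -8.8 dBV.

-8.8 dBV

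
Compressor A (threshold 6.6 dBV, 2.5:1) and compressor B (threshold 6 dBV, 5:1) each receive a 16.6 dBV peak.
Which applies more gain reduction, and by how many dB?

B, by 2.48 dB

A: 10 dB over, compressed to 4 dB over, so 6 dB of GR.
B: 10.6 dB over, compressed to 2.12 dB over, so 8.48 dB of GR.
B applies 2.48 dB more gain reduction.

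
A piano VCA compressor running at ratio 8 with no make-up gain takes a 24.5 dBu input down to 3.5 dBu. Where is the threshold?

Let T be the threshold. Output overshoot = (input overshoot)/R, so 3.5 − T = (24.5 − T)/8.
8·(3.5 − T) = 24.5 − T → 7·T = 28 − 24.5 = 3.5.
T = 3.5/7 = 0.5 dBu.

0.5 dBu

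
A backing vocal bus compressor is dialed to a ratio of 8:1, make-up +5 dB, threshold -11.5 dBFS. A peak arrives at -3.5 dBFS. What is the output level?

The input is 8 dB above the -11.5 dBFS threshold.
At 8:1 the overshoot is divided by 8, leaving 1 dB above threshold.
That puts the output at -10.5 dBFS; make-up adds 5 dB, giving -5.5 dBFS.

-5.5 dBFS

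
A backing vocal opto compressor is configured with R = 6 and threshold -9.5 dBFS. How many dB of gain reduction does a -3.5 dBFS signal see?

-3.5 dBFS exceeds the threshold by 6 dB.
After 6:1 compression the overshoot becomes 6/6 = 1 dB.
Gain reduction = 6 − 1 = 5 dB.

5 dB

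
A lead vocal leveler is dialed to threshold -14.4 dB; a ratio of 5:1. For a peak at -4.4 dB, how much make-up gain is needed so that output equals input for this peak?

8 dB

Overshoot 10 dB → 10/5 = 2 dB after compression, so the compressed level is -14.4 + 2 = -12.4 dB.
Make-up = target − compressed = -4.4 − (-12.4) = 8 dB.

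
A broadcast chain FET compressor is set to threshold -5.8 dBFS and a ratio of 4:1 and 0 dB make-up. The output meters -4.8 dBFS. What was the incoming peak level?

That's 1 dB above the -5.8 dBFS threshold.
Undo the ratio: input overshoot = 1 × 4 = 4 dB, giving input = -1.8 dBFS.

-1.8 dBFS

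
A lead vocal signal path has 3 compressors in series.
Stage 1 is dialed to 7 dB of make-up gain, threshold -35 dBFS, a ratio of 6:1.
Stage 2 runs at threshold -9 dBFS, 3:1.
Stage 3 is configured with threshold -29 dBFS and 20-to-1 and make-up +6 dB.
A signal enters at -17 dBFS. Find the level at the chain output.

Stage 1: -17 dBFS is 18 dB over -35 dBFS; at 6:1 that becomes 3 dB over, giving -32 dBFS; +7 dB make-up → -25 dBFS.
Stage 2: -25 dBFS ≤ -9 dBFS, so stage 2 doesn't engage; output -25 dBFS.
Stage 3: -25 dBFS is 4 dB over -29 dBFS; at 20:1 that becomes 0.2 dB over, giving -28.8 dBFS; +6 dB make-up → -22.8 dBFS.

-22.8 dBFS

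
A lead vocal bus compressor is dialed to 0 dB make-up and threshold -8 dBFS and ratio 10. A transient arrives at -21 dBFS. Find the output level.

-21 dBFS

-21 dBFS is 13 dB below the -8 dBFS threshold, so no gain reduction is applied.
Output = input = -21 dBFS.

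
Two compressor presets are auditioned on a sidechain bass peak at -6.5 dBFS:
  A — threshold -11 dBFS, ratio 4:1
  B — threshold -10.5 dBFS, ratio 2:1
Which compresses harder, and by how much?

A, by 1.375 dB

A: 4.5 dB over, compressed to 1.125 dB over, so 3.375 dB of GR.
B: 4 dB over, compressed to 2 dB over, so 2 dB of GR.
A applies 1.375 dB more gain reduction.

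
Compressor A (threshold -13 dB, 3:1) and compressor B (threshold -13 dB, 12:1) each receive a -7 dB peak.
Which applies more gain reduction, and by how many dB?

A: 6 dB over, compressed to 2 dB over, so 4 dB of GR.
B: 6 dB over, compressed to 0.5 dB over, so 5.5 dB of GR.
B reduces 1.5 dB more.

B, by 1.5 dB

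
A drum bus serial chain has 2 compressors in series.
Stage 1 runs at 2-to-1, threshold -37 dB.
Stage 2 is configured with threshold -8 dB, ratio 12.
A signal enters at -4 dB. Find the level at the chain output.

-20.5 dB

Stage 1: -4 dB is 33 dB over -37 dB; at 2:1 that becomes 16.5 dB over, giving -20.5 dB.
Stage 2: -20.5 dB ≤ -8 dB, so stage 2 doesn't engage; output -20.5 dB.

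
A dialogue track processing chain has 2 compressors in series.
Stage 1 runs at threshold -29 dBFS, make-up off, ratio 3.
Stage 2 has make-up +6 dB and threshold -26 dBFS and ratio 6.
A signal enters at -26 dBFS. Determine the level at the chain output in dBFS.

-22 dBFS

Stage 1: -26 dBFS is 3 dB over -29 dBFS; at 3:1 that becomes 1 dB over, giving -28 dBFS.
Stage 2: below threshold (-28 ≤ -26); passes unchanged; make-up brings it to -22 dBFS.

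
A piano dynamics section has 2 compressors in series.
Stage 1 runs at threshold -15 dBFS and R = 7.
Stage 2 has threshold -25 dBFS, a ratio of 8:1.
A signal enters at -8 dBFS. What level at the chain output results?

-23.625 dBFS

Stage 1: -8 dBFS is 7 dB over -15 dBFS; at 7:1 that becomes 1 dB over, giving -14 dBFS.
Stage 2: -14 dBFS is 11 dB over -25 dBFS; at 8:1 that becomes 1.375 dB over, giving -23.625 dBFS.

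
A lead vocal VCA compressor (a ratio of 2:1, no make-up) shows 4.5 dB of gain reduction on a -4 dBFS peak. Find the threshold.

-13 dBFS

Input is 9 dB above T (since output overshoot × R = input overshoot: (-8.5 − T)·2 = -4 − T gives T = -13 dBFS).
Check: -13 + (-4 − (-13))/2 = -13 + 4.5 = -8.5 dBFS. ✓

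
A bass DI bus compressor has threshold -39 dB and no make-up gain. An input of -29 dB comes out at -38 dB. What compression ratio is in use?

10:1

Input overshoot = -29 − (-39) = 10 dB; output overshoot = -38 − (-39) = 1 dB.
Ratio = 10 / 1 = 10.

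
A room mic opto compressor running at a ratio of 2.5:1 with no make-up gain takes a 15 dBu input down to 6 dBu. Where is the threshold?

0 dBu

Input is 15 dB above T (since output overshoot × R = input overshoot: (6 − T)·2.5 = 15 − T gives T = 0 dBu).
Check: 0 + (15 − 0)/2.5 = 0 + 6 = 6 dBu. ✓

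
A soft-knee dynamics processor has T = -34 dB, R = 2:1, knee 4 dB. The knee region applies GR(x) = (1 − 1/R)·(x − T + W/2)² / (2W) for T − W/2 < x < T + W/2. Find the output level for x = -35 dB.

-35.0625 dB

x − T + W/2 = -35 − (-34) + 2 = 1.
GR = (1 − 1/2) × 1² / 8 = 0.5 × 1 / 8 = 0.0625 dB.
Output = -35 − 0.0625 = -35.0625 dB.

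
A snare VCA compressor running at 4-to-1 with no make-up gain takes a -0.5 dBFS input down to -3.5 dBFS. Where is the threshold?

Gain reduction = -0.5 − (-3.5) = 3 dB; output overshoot = GR / (R − 1) = 3 / 3 = 1 dB.
Threshold = output − output overshoot = -3.5 − 1 = -4.5 dBFS.

-4.5 dBFS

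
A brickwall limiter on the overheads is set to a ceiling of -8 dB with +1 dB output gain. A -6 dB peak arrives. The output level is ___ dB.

The limiter clamps the peak to its -8 dB ceiling.
Output gain then adds 1 dB: -8 + 1 = -7 dB.

-7 dB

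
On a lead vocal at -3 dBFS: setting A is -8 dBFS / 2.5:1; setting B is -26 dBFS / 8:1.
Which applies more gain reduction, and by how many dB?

B, by 17.125 dB

A: 5 dB over, compressed to 2 dB over, so 3 dB of GR.
B: 23 dB over, compressed to 2.875 dB over, so 20.125 dB of GR.
B reduces 17.125 dB more.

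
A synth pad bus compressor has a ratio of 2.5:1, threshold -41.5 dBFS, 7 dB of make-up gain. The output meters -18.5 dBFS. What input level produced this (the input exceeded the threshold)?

-1.5 dBFS

Stripping the +7 dB make-up gives -25.5 dBFS at the gain stage.
Post-compression overshoot = -25.5 − (-41.5) = 16 dB.
Before 2.5:1 compression the overshoot was 16 × 2.5 = 40 dB, so input = -41.5 + 40 = -1.5 dBFS.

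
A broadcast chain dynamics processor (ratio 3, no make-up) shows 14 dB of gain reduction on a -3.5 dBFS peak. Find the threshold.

-24.5 dBFS

Let T be the threshold. Output overshoot = (input overshoot)/R, so -17.5 − T = (-3.5 − T)/3.
3·(-17.5 − T) = -3.5 − T → 2·T = -52.5 − (-3.5) = -49.
T = -49/2 = -24.5 dBFS.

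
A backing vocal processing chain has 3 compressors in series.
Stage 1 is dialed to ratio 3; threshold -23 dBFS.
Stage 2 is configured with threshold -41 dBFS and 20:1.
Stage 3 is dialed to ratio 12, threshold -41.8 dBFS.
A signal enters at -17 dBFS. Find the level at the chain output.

Stage 1: 6 dB above -23 dBFS, reduced 3:1 to 2 dB above → -21 dBFS.
Stage 2: 20 dB above -41 dBFS, reduced 20:1 to 1 dB above → -40 dBFS.
Stage 3: overshoot 1.8 dB → 1.8/12 = 0.15 dB → -41.65 dBFS.

-41.65 dBFS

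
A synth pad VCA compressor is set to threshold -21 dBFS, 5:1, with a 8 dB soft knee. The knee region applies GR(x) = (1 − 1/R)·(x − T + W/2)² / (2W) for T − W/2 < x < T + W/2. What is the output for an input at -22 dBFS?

x − T + W/2 = -22 − (-21) + 4 = 3.
GR = (1 − 1/5) × 3² / 16 = 0.8 × 9 / 16 = 0.45 dB.
Output = -22 − 0.45 = -22.45 dBFS.

-22.45 dBFS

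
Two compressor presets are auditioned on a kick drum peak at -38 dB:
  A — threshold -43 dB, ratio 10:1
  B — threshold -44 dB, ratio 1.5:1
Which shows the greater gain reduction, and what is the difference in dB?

A: GR = 5 − 5/10 = 4.5 dB.
B: GR = 6 − 6/1.5 = 2 dB.
A applies 2.5 dB more gain reduction.

A, by 2.5 dB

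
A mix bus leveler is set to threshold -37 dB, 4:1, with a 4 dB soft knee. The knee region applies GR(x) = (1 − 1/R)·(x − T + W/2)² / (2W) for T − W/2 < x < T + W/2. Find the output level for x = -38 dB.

-38.09375 dB

x − T + W/2 = -38 − (-37) + 2 = 1.
GR = (1 − 1/4) × 1² / 8 = 0.75 × 1 / 8 = 0.09375 dB.
Output = -38 − 0.09375 = -38.09375 dB.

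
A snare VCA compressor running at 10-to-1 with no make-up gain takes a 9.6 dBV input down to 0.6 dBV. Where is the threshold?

-0.4 dBV

Input is 10 dB above T (since output overshoot × R = input overshoot: (0.6 − T)·10 = 9.6 − T gives T = -0.4 dBV).
Check: -0.4 + (9.6 − (-0.4))/10 = -0.4 + 1 = 0.6 dBV. ✓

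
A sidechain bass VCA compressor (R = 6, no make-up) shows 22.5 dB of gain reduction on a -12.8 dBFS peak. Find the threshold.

Gain reduction = -12.8 − (-35.3) = 22.5 dB; output overshoot = GR / (R − 1) = 22.5 / 5 = 4.5 dB.
Threshold = output − output overshoot = -35.3 − 4.5 = -39.8 dBFS.

-39.8 dBFS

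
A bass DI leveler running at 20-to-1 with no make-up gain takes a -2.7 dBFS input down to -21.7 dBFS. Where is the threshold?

-22.7 dBFS

Input is 20 dB above T (since output overshoot × R = input overshoot: (-21.7 − T)·20 = -2.7 − T gives T = -22.7 dBFS).
Check: -22.7 + (-2.7 − (-22.7))/20 = -22.7 + 1 = -21.7 dBFS. ✓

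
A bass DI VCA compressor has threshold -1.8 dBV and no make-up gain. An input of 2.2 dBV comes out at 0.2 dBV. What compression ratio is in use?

Input overshoot = 2.2 − (-1.8) = 4 dB; output overshoot = 0.2 − (-1.8) = 2 dB.
Ratio = 4 / 2 = 2.

2:1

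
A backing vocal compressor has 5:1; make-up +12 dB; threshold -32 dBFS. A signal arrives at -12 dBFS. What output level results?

-16 dBFS

The input is 20 dB above the -32 dBFS threshold.
The 20 dB excess becomes 4 dB after 5:1 reduction.
That puts the output at -28 dBFS; make-up adds 12 dB, giving -16 dBFS.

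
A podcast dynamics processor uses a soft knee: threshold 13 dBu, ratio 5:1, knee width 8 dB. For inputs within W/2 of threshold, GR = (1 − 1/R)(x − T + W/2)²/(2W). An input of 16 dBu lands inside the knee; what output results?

x − T + W/2 = 16 − 13 + 4 = 7.
GR = (1 − 1/5) × 7² / 16 = 0.8 × 49 / 16 = 2.45 dB.
Output = 16 − 2.45 = 13.55 dBu.

13.55 dBu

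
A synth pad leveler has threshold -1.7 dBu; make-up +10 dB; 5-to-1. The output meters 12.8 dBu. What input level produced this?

Before make-up, the level was 12.8 − 10 = 2.8 dBu.
The compressed level sits 2.8 − (-1.7) = 4.5 dB over threshold.
Undo the ratio: input overshoot = 4.5 × 5 = 22.5 dB, giving input = 20.8 dBu.

20.8 dBu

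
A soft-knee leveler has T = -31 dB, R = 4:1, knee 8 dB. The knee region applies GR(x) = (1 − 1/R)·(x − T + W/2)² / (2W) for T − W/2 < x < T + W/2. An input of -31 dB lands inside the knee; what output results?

-31.75 dB

x − T + W/2 = -31 − (-31) + 4 = 4.
GR = (1 − 1/4) × 4² / 16 = 0.75 × 16 / 16 = 0.75 dB.
Output = -31 − 0.75 = -31.75 dB.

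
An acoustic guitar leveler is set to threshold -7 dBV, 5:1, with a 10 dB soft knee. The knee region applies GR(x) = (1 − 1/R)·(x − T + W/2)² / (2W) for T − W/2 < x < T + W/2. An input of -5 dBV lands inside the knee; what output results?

-6.96 dBV

x − T + W/2 = -5 − (-7) + 5 = 7.
GR = (1 − 1/5) × 7² / 20 = 0.8 × 49 / 20 = 1.96 dB.
Output = -5 − 1.96 = -6.96 dBV.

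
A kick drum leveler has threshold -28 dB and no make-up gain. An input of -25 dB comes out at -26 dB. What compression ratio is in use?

Input overshoot = -25 − (-28) = 3 dB; output overshoot = -26 − (-28) = 2 dB.
Ratio = 3 / 2 = 1.5.

1.5:1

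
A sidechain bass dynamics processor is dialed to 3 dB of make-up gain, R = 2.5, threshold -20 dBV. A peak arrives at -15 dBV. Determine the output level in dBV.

-15 dBV

The input is 5 dB above the -20 dBV threshold.
The 5 dB excess becomes 2 dB after 2.5:1 reduction.
That puts the output at -18 dBV; make-up adds 3 dB, giving -15 dBV.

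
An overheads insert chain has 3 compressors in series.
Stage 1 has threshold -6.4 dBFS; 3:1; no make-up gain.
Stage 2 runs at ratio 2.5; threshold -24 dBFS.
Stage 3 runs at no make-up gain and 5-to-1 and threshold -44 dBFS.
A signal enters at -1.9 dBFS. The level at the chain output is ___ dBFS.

-38.472 dBFS

Stage 1: overshoot 4.5 dB → 4.5/3 = 1.5 dB → -4.9 dBFS.
Stage 2: overshoot 19.1 dB → 19.1/2.5 = 7.64 dB → -16.36 dBFS.
Stage 3: overshoot 27.64 dB → 27.64/5 = 5.528 dB → -38.472 dBFS.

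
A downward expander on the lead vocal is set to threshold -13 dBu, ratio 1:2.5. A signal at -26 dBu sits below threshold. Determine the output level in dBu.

Undershoot = (-13) − (-26) = 13 dB.
At 1:2.5, that expands to 32.5 dB under threshold.
Output = -13 − 32.5 = -45.5 dBu.

-45.5 dBu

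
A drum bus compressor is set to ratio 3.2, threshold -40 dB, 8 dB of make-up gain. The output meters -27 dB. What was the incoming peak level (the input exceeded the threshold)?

-24 dB

Stripping the +8 dB make-up gives -35 dB at the gain stage.
Post-compression overshoot = -35 − (-40) = 5 dB.
Input overshoot = R × output overshoot = 16 dB → input = -40 + 16 = -24 dB.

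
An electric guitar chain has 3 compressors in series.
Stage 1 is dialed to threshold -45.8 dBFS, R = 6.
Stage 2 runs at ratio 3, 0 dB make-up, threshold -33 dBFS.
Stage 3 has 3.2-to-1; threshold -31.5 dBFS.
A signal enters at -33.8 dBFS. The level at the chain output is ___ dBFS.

Stage 1: 12 dB above -45.8 dBFS, reduced 6:1 to 2 dB above → -43.8 dBFS.
Stage 2: -43.8 dBFS is at or below the -33 dBFS threshold — no compression; output -43.8 dBFS.
Stage 3: -43.8 dBFS is at or below the -31.5 dBFS threshold — no compression; output -43.8 dBFS.

-43.8 dBFS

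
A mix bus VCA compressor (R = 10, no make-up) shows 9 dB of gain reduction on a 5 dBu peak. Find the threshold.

-5 dBu

Gain reduction = 5 − (-4) = 9 dB; output overshoot = GR / (R − 1) = 9 / 9 = 1 dB.
Threshold = output − output overshoot = -4 − 1 = -5 dBu.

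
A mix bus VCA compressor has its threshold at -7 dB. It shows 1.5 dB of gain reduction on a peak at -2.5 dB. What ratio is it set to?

1.5:1

Input overshoot = -2.5 − (-7) = 4.5 dB.
Output overshoot = 4.5 − 1.5 = 3 dB.
Ratio = input overshoot / output overshoot = 4.5 / 3 = 1.5.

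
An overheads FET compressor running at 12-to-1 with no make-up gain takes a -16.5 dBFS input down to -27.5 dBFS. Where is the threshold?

Gain reduction = -16.5 − (-27.5) = 11 dB; output overshoot = GR / (R − 1) = 11 / 11 = 1 dB.
Threshold = output − output overshoot = -27.5 − 1 = -28.5 dBFS.

-28.5 dBFS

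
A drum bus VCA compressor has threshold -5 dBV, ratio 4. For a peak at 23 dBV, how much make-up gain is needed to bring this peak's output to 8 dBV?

6 dB

Overshoot 28 dB → 28/4 = 7 dB after compression, so the compressed level is -5 + 7 = 2 dBV.
Make-up = target − compressed = 8 − 2 = 6 dB.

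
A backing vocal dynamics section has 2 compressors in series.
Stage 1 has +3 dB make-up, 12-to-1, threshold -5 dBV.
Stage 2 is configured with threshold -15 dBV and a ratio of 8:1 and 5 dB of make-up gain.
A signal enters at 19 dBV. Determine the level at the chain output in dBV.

Stage 1: 19 dBV is 24 dB over -5 dBV; at 12:1 that becomes 2 dB over, giving -3 dBV; +3 dB make-up → 0 dBV.
Stage 2: overshoot 15 dB → 15/8 = 1.875 dB → -13.125 dBV; +5 dB make-up → -8.125 dBV.

-8.125 dBV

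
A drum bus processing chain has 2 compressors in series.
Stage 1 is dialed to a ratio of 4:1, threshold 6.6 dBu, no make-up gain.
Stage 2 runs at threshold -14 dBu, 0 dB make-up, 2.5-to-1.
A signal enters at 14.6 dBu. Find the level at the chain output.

-4.96 dBu

Stage 1: 14.6 dBu is 8 dB over 6.6 dBu; at 4:1 that becomes 2 dB over, giving 8.6 dBu.
Stage 2: 8.6 dBu is 22.6 dB over -14 dBu; at 2.5:1 that becomes 9.04 dB over, giving -4.96 dBu.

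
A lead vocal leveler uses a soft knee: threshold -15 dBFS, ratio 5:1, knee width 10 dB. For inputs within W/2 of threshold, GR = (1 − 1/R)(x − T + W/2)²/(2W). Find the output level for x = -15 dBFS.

x − T + W/2 = -15 − (-15) + 5 = 5.
GR = (1 − 1/5) × 5² / 20 = 0.8 × 25 / 20 = 1 dB.
Output = -15 − 1 = -16 dBFS.

-16 dBFS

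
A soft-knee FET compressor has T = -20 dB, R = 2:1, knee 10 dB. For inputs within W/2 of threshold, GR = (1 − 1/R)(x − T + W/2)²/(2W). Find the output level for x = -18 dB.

x − T + W/2 = -18 − (-20) + 5 = 7.
GR = (1 − 1/2) × 7² / 20 = 0.5 × 49 / 20 = 1.225 dB.
Output = -18 − 1.225 = -19.225 dB.

-19.225 dB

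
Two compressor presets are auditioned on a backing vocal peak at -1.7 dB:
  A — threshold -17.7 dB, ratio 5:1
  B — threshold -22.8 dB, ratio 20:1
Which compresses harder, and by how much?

B, by 7.245 dB

A: overshoot 16 dB → output overshoot 3.2 dB → GR 12.8 dB.
B: overshoot 21.1 dB → output overshoot 1.055 dB → GR 20.045 dB.
Difference: 7.245 dB in favour of B.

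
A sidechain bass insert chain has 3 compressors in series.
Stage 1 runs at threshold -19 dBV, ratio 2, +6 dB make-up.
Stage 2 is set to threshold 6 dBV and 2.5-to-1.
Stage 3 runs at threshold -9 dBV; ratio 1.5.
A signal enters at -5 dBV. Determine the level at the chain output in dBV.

-7 dBV

Stage 1: 14 dB above -19 dBV, reduced 2:1 to 7 dB above → -12 dBV; +6 dB make-up → -6 dBV.
Stage 2: -6 dBV is at or below the 6 dBV threshold — no compression; output -6 dBV.
Stage 3: -6 dBV is 3 dB over -9 dBV; at 1.5:1 that becomes 2 dB over, giving -7 dBV.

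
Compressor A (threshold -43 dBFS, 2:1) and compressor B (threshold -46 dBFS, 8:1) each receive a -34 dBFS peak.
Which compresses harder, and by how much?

A: overshoot 9 dB → output overshoot 4.5 dB → GR 4.5 dB.
B: overshoot 12 dB → output overshoot 1.5 dB → GR 10.5 dB.
Difference: 6 dB in favour of B.

B, by 6 dB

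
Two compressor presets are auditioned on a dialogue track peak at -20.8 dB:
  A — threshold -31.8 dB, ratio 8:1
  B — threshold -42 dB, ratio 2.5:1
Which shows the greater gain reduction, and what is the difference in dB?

A: GR = 11 − 11/8 = 9.625 dB.
B: GR = 21.2 − 21.2/2.5 = 12.72 dB.
Difference: 3.095 dB in favour of B.

B, by 3.095 dB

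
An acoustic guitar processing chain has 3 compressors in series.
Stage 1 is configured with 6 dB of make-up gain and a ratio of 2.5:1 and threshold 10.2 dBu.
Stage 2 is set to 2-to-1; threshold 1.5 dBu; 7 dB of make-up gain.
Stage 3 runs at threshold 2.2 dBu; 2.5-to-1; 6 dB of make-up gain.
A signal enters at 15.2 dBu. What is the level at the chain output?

14.06 dBu

Stage 1: 15.2 dBu is 5 dB over 10.2 dBu; at 2.5:1 that becomes 2 dB over, giving 12.2 dBu; +6 dB make-up → 18.2 dBu.
Stage 2: 16.7 dB above 1.5 dBu, reduced 2:1 to 8.35 dB above → 9.85 dBu; +7 dB make-up → 16.85 dBu.
Stage 3: 16.85 dBu is 14.65 dB over 2.2 dBu; at 2.5:1 that becomes 5.86 dB over, giving 8.06 dBu; +6 dB make-up → 14.06 dBu.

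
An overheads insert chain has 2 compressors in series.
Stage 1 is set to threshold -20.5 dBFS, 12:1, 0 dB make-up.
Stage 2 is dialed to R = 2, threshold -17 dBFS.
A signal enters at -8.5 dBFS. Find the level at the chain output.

-19.5 dBFS

Stage 1: -8.5 dBFS is 12 dB over -20.5 dBFS; at 12:1 that becomes 1 dB over, giving -19.5 dBFS.
Stage 2: -19.5 dBFS ≤ -17 dBFS, so stage 2 doesn't engage; output -19.5 dBFS.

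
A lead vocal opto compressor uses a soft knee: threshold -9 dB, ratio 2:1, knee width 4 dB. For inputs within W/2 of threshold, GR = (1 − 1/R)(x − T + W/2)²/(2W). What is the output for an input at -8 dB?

-8.5625 dB

x − T + W/2 = -8 − (-9) + 2 = 3.
GR = (1 − 1/2) × 3² / 8 = 0.5 × 9 / 8 = 0.5625 dB.
Output = -8 − 0.5625 = -8.5625 dB.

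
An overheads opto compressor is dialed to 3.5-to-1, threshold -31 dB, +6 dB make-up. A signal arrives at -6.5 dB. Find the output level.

-18 dB

Overshoot: -6.5 − (-31) = 24.5 dB.
The 24.5 dB excess becomes 7 dB after 3.5:1 reduction.
Output = -31 + 7 = -24 dB; make-up adds 6 dB, giving -18 dB.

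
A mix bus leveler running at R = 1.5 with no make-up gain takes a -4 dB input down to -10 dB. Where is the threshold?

Input is 18 dB above T (since output overshoot × R = input overshoot: (-10 − T)·1.5 = -4 − T gives T = -22 dB).
Check: -22 + (-4 − (-22))/1.5 = -22 + 12 = -10 dB. ✓

-22 dB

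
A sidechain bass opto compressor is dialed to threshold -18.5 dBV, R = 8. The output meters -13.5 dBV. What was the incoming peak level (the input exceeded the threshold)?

21.5 dBV

The compressed level sits -13.5 − (-18.5) = 5 dB over threshold.
Input overshoot = R × output overshoot = 40 dB → input = -18.5 + 40 = 21.5 dBV.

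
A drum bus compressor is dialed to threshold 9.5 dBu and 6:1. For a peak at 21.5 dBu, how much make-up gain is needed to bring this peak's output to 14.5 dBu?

The peak compresses to 9.5 + 12/6 = 11.5 dBu.
To reach 14.5 dBu requires 14.5 − 11.5 = 3 dB of make-up.

3 dB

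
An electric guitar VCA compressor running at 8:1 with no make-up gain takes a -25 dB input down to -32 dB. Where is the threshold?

-33 dB

Let T be the threshold. Output overshoot = (input overshoot)/R, so -32 − T = (-25 − T)/8.
8·(-32 − T) = -25 − T → 7·T = -256 − (-25) = -231.
T = -231/7 = -33 dB.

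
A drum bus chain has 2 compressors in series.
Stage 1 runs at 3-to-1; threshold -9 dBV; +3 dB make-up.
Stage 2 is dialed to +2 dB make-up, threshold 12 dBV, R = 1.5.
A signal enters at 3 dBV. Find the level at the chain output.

0 dBV

Stage 1: 12 dB above -9 dBV, reduced 3:1 to 4 dB above → -5 dBV; +3 dB make-up → -2 dBV.
Stage 2: -2 dBV is at or below the 12 dBV threshold — no compression; make-up brings it to 0 dBV.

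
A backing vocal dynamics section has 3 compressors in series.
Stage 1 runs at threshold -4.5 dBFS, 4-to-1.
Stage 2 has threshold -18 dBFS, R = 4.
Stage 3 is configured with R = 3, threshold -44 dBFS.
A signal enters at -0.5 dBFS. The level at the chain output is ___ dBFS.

Stage 1: 4 dB above -4.5 dBFS, reduced 4:1 to 1 dB above → -3.5 dBFS.
Stage 2: -3.5 dBFS is 14.5 dB over -18 dBFS; at 4:1 that becomes 3.625 dB over, giving -14.375 dBFS.
Stage 3: -14.375 dBFS is 29.625 dB over -44 dBFS; at 3:1 that becomes 9.875 dB over, giving -34.125 dBFS.

-34.125 dBFS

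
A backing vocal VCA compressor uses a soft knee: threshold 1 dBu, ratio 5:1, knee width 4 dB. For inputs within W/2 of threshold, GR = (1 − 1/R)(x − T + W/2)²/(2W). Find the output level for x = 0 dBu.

-0.1 dBu

x − T + W/2 = 0 − 1 + 2 = 1.
GR = (1 − 1/5) × 1² / 8 = 0.8 × 1 / 8 = 0.1 dB.
Output = 0 − 0.1 = -0.1 dBu.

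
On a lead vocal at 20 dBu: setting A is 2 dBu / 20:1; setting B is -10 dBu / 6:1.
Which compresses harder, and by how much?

B, by 7.9 dB

A: overshoot 18 dB → output overshoot 0.9 dB → GR 17.1 dB.
B: overshoot 30 dB → output overshoot 5 dB → GR 25 dB.
B reduces 7.9 dB more.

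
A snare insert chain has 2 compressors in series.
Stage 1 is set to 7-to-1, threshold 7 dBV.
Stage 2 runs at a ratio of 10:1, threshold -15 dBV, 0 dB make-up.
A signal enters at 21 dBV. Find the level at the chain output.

-12.6 dBV

Stage 1: 21 dBV is 14 dB over 7 dBV; at 7:1 that becomes 2 dB over, giving 9 dBV.
Stage 2: 24 dB above -15 dBV, reduced 10:1 to 2.4 dB above → -12.6 dBV.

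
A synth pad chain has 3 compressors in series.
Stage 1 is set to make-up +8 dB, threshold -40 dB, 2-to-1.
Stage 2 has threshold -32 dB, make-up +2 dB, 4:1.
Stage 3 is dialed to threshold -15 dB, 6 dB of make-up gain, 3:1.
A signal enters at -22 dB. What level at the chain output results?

Stage 1: 18 dB above -40 dB, reduced 2:1 to 9 dB above → -31 dB; +8 dB make-up → -23 dB.
Stage 2: 9 dB above -32 dB, reduced 4:1 to 2.25 dB above → -29.75 dB; +2 dB make-up → -27.75 dB.
Stage 3: -27.75 dB ≤ -15 dB, so stage 3 doesn't engage; make-up brings it to -21.75 dB.

-21.75 dB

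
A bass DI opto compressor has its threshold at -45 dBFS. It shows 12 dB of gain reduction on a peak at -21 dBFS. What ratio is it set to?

Input overshoot = -21 − (-45) = 24 dB.
Output overshoot = 24 − 12 = 12 dB.
Ratio = input overshoot / output overshoot = 24 / 12 = 2.

2:1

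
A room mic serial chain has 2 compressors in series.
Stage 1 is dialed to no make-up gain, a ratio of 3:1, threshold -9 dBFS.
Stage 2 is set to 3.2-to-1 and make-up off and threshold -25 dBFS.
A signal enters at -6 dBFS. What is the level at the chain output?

Stage 1: -6 dBFS is 3 dB over -9 dBFS; at 3:1 that becomes 1 dB over, giving -8 dBFS.
Stage 2: -8 dBFS is 17 dB over -25 dBFS; at 3.2:1 that becomes 5.3125 dB over, giving -19.6875 dBFS.

-19.6875 dBFS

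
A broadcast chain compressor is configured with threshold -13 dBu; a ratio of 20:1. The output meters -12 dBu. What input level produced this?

The compressed level sits -12 − (-13) = 1 dB over threshold.
Undo the ratio: input overshoot = 1 × 20 = 20 dB, giving input = 7 dBu.

7 dBu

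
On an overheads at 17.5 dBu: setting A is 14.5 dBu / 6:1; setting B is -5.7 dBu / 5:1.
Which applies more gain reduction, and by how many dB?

A: overshoot 3 dB → output overshoot 0.5 dB → GR 2.5 dB.
B: overshoot 23.2 dB → output overshoot 4.64 dB → GR 18.56 dB.
B reduces 16.06 dB more.

B, by 16.06 dB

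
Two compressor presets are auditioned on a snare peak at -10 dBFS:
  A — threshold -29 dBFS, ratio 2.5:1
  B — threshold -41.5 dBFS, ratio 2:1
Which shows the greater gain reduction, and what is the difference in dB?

B, by 4.35 dB

A: GR = 19 − 19/2.5 = 11.4 dB.
B: GR = 31.5 − 31.5/2 = 15.75 dB.
B applies 4.35 dB more gain reduction.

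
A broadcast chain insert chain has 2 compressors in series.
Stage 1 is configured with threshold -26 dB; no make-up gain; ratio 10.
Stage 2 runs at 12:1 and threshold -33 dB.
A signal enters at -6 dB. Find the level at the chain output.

Stage 1: -6 dB is 20 dB over -26 dB; at 10:1 that becomes 2 dB over, giving -24 dB.
Stage 2: 9 dB above -33 dB, reduced 12:1 to 0.75 dB above → -32.25 dB.

-32.25 dB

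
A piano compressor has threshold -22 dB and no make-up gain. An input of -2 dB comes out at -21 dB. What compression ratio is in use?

Input overshoot = -2 − (-22) = 20 dB; output overshoot = -21 − (-22) = 1 dB.
Ratio = 20 / 1 = 20.

20:1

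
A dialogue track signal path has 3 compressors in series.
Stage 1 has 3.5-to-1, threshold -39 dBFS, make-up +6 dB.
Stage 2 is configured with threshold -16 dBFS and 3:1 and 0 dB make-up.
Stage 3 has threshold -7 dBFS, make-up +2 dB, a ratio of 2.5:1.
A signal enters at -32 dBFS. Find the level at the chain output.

Stage 1: 7 dB above -39 dBFS, reduced 3.5:1 to 2 dB above → -37 dBFS; +6 dB make-up → -31 dBFS.
Stage 2: below threshold (-31 ≤ -16); passes unchanged; output -31 dBFS.
Stage 3: below threshold (-31 ≤ -7); passes unchanged; make-up brings it to -29 dBFS.

-29 dBFS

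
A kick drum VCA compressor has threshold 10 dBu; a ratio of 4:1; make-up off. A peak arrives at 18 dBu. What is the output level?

The input is 8 dB above the 10 dBu threshold.
The 8 dB excess becomes 2 dB after 4:1 reduction.
Output = 10 + 2 = 12 dBu.

12 dBu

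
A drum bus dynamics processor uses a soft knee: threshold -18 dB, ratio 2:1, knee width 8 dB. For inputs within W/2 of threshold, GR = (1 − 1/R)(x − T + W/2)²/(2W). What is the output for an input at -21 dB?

x − T + W/2 = -21 − (-18) + 4 = 1.
GR = (1 − 1/2) × 1² / 16 = 0.5 × 1 / 16 = 0.03125 dB.
Output = -21 − 0.03125 = -21.03125 dB.

-21.03125 dB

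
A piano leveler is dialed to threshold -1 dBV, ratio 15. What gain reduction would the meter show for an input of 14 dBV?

The signal is 15 dB above threshold.
At 15:1, output sits 15/15 = 1 dB above threshold.
So the signal is attenuated by 15 − 1 = 14 dB.

14 dB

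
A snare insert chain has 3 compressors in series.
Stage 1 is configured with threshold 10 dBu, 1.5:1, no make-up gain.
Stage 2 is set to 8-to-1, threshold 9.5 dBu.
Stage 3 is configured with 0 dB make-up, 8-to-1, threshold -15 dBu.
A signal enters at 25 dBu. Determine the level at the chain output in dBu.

-11.773438 dBu

Stage 1: 15 dB above 10 dBu, reduced 1.5:1 to 10 dB above → 20 dBu.
Stage 2: overshoot 10.5 dB → 10.5/8 = 1.3125 dB → 10.8125 dBu.
Stage 3: overshoot 25.8125 dB → 25.8125/8 = 3.226562 dB → -11.773438 dBu.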